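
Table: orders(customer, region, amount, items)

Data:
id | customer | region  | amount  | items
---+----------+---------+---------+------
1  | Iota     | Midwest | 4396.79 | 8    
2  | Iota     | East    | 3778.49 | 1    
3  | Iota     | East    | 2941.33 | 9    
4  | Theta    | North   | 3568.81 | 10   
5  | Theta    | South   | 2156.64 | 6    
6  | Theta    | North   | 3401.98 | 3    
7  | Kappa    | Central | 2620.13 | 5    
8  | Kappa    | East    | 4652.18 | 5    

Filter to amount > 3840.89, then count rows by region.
SELECT region, COUNT(*)
FROM orders
WHERE amount > 3840.89
GROUP BY region

Note: WHERE filters rows before grouping.

Result:
  East: 1
  Midwest: 1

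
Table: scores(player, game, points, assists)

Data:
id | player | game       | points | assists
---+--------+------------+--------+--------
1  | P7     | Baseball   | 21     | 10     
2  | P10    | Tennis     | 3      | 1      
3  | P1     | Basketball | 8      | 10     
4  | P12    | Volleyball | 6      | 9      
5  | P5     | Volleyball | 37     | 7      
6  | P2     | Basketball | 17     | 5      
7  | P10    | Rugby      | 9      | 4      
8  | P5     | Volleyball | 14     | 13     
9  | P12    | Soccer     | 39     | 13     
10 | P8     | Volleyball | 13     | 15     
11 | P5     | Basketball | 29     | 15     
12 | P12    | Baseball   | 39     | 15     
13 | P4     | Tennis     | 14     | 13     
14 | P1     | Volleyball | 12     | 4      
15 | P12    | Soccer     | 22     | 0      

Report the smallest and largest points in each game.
SELECT game, MIN(points), MAX(points)
FROM scores
GROUP BY game

Result:
  Baseball: min=21, max=39
  Basketball: min=8, max=29
  Rugby: min=9, max=9
  Soccer: min=22, max=39
  Tennis: min=3, max=14
  Volleyball: min=6, max=37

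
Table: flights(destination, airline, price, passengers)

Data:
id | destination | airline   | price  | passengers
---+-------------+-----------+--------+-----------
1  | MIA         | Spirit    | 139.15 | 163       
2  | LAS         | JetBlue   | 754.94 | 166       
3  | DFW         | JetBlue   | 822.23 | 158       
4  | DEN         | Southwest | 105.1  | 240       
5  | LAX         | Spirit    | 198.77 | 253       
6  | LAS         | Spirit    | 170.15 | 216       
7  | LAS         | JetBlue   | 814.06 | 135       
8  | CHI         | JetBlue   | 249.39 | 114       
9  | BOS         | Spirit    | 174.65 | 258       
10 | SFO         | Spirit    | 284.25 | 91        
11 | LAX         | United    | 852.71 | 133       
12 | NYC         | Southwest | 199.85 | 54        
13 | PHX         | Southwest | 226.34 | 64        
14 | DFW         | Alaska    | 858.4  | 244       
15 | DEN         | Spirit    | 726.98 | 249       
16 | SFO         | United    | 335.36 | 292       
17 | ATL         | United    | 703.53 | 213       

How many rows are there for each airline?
SELECT airline, COUNT(*) as count
FROM flights
GROUP BY airline

Result:
  Alaska: 1
  JetBlue: 4
  Southwest: 3
  Spirit: 6
  United: 3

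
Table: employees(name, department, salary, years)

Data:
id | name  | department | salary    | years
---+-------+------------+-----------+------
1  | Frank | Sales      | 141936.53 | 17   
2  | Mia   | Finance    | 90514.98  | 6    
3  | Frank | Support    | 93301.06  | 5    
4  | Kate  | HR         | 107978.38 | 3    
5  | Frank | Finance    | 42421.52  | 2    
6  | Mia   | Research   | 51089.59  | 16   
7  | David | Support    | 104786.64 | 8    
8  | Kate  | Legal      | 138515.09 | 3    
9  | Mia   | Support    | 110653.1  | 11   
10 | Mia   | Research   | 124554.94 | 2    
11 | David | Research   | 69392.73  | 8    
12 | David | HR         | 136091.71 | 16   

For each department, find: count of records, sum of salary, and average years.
SELECT department,
       COUNT(*) as cnt,
       SUM(salary) as total_salary,
       AVG(years) as avg_years
FROM employees
GROUP BY department

Result:
  Finance: 2 records, 132936.50 total salary, 4.00 avg years
  HR: 2 records, 244070.09 total salary, 9.50 avg years
  Legal: 1 records, 138515.09 total salary, 3.00 avg years
  Research: 3 records, 245037.26 total salary, 8.67 avg years
  Sales: 1 records, 141936.53 total salary, 17.00 avg years
  Support: 3 records, 308740.80 total salary, 8.00 avg years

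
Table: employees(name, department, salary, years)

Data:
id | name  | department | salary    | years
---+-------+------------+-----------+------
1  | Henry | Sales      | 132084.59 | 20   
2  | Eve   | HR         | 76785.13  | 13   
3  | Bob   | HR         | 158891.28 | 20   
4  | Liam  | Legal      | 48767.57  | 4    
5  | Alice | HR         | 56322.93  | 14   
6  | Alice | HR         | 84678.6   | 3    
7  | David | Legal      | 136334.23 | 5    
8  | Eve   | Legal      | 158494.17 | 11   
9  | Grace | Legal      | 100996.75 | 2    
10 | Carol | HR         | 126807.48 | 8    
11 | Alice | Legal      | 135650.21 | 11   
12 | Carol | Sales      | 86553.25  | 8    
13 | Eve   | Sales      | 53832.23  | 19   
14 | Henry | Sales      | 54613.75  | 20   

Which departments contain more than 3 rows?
SELECT department, COUNT(*) as cnt
FROM employees
GROUP BY department
HAVING COUNT(*) > 3

Result:
  HR: 5
  Legal: 5
  Sales: 4

Note: HAVING filters groups after aggregation, WHERE filters rows before.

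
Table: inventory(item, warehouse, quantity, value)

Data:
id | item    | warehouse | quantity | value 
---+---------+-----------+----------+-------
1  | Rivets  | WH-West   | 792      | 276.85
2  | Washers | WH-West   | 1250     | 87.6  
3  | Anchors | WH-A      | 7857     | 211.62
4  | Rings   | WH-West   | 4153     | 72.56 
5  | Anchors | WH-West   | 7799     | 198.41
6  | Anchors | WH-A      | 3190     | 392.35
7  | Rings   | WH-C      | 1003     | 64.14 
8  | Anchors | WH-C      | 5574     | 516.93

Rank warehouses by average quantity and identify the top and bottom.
SELECT warehouse, AVG(quantity)
FROM inventory
GROUP BY warehouse
ORDER BY AVG(quantity)

All groups:
  WH-C: 3288.50
  WH-West: 3498.50
  WH-A: 5523.50

Highest: WH-A (5523.50)
Lowest: WH-C (3288.50)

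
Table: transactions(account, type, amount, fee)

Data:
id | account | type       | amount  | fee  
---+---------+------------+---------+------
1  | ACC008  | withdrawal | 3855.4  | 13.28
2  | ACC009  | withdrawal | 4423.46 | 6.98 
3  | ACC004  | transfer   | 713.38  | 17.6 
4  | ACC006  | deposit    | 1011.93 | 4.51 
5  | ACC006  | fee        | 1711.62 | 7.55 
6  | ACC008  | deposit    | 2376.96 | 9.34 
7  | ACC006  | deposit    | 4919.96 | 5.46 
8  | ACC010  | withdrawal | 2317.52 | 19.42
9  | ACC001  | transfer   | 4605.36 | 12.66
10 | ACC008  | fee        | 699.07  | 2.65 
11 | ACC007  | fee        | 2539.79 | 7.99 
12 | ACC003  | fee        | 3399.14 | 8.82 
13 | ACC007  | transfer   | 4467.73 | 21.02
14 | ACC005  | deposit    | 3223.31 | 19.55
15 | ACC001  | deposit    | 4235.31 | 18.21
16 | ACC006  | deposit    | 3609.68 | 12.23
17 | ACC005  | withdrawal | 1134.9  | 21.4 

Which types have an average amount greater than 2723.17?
SELECT type, AVG(amount)
FROM transactions
GROUP BY type
HAVING AVG(amount) > 2723.17

Result:
  deposit: avg=3229.53
  transfer: avg=3262.16
  withdrawal: avg=2932.82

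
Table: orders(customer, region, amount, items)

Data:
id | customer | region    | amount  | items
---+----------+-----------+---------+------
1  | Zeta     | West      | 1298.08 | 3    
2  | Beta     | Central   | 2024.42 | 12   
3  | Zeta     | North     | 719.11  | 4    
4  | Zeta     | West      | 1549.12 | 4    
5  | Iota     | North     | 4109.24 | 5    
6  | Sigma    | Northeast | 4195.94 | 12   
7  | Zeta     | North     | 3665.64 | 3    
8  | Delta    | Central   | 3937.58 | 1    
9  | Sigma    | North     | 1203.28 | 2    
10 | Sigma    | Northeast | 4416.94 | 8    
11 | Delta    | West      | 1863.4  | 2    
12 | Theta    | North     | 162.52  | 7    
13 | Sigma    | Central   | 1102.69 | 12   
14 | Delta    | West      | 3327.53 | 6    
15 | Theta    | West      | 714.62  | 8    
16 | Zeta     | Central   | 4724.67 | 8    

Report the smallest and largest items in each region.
SELECT region, MIN(items), MAX(items)
FROM orders
GROUP BY region

Result:
  Central: min=1, max=12
  North: min=2, max=7
  Northeast: min=8, max=12
  West: min=2, max=8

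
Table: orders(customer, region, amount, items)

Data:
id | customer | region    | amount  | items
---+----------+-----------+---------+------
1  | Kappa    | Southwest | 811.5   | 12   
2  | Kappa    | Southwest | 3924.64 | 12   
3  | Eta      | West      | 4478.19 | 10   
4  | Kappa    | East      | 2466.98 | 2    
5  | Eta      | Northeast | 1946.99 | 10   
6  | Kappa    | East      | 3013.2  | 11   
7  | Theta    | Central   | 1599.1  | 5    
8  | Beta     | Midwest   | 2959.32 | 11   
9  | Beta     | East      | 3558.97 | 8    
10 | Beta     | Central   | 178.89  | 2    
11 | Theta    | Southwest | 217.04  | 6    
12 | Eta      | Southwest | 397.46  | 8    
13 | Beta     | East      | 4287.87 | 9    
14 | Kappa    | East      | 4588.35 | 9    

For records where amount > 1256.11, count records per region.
SELECT region, COUNT(*)
FROM orders
WHERE amount > 1256.11
GROUP BY region

Note: WHERE filters rows before grouping.

Result:
  Central: 1
  East: 5
  Midwest: 1
  Northeast: 1
  Southwest: 1
  West: 1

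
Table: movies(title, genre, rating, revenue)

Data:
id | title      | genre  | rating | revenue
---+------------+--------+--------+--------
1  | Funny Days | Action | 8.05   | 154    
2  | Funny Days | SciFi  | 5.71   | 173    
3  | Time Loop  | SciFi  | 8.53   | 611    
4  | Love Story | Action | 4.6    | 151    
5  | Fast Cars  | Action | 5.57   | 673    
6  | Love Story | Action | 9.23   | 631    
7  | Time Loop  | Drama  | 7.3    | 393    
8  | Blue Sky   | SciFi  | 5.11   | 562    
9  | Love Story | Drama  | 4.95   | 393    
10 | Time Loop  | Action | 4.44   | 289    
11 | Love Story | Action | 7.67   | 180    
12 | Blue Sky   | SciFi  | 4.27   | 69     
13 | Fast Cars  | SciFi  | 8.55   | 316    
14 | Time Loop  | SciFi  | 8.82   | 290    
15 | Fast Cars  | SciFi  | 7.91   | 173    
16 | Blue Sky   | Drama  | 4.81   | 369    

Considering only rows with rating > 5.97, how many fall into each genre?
SELECT genre, COUNT(*)
FROM movies
WHERE rating > 5.97
GROUP BY genre

Note: WHERE filters rows before grouping.

Result:
  Action: 3
  Drama: 1
  SciFi: 4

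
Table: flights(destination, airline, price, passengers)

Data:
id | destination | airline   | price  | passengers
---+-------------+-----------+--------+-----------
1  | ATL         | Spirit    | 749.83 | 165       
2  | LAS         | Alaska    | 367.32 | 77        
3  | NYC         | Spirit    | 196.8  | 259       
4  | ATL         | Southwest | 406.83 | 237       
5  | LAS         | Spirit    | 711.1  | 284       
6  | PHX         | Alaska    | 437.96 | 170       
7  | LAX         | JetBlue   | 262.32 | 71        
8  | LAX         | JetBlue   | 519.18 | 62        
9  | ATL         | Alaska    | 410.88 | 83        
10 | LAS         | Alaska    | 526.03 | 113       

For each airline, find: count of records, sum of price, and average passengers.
SELECT airline,
       COUNT(*) as cnt,
       SUM(price) as total_price,
       AVG(passengers) as avg_passengers
FROM flights
GROUP BY airline

Result:
  Alaska: 4 records, 1742.19 total price, 110.75 avg passengers
  JetBlue: 2 records, 781.50 total price, 66.50 avg passengers
  Southwest: 1 records, 406.83 total price, 237.00 avg passengers
  Spirit: 3 records, 1657.73 total price, 236.00 avg passengers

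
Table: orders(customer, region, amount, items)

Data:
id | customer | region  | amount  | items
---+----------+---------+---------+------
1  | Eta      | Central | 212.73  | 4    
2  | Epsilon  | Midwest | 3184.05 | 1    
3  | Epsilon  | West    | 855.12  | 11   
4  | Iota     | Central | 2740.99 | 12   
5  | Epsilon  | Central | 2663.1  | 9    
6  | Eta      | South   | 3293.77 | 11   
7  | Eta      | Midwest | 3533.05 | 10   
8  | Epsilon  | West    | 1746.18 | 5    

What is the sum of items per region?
SELECT region, SUM(items) as result
FROM orders
GROUP BY region

Result:
  Central: 25
  Midwest: 11
  South: 11
  West: 16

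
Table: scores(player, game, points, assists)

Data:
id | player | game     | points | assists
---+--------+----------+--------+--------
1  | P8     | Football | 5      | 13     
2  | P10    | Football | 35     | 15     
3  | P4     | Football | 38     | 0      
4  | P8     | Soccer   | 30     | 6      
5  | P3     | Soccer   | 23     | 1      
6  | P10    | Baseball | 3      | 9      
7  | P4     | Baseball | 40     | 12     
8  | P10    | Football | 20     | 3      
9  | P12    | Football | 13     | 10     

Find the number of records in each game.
SELECT game, COUNT(*) as count
FROM scores
GROUP BY game

Result:
  Baseball: 2
  Football: 5
  Soccer: 2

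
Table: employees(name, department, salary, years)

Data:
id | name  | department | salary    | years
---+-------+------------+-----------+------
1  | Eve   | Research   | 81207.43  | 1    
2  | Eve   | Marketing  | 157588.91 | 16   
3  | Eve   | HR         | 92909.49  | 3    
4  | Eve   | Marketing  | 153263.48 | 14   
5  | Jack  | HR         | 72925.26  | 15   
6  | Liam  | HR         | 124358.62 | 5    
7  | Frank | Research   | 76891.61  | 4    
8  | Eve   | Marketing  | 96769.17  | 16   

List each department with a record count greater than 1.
SELECT department, COUNT(*) as cnt
FROM employees
GROUP BY department
HAVING COUNT(*) > 1

Result:
  HR: 3
  Marketing: 3
  Research: 2

Note: HAVING filters groups after aggregation, WHERE filters rows before.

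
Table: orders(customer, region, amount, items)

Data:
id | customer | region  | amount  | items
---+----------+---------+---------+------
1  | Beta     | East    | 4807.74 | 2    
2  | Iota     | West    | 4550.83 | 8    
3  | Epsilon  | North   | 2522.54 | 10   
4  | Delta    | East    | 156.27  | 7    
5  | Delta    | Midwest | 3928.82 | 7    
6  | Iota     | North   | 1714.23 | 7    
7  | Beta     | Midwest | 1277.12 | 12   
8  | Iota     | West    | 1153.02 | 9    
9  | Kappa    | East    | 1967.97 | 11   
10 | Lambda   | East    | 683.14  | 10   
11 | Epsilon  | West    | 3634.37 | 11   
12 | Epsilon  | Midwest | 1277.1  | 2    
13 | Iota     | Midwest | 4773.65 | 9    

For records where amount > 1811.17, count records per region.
SELECT region, COUNT(*)
FROM orders
WHERE amount > 1811.17
GROUP BY region

Note: WHERE filters rows before grouping.

Result:
  East: 2
  Midwest: 2
  North: 1
  West: 2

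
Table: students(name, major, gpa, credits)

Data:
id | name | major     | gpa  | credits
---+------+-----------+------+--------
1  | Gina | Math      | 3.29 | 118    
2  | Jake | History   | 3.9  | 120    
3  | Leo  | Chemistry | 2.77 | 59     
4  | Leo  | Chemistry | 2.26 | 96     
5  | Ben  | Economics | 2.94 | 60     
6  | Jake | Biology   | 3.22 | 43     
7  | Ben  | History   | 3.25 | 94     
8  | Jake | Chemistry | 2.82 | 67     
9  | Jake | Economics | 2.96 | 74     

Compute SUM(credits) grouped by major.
SELECT major, SUM(credits) as result
FROM students
GROUP BY major

Result:
  Biology: 43
  Chemistry: 222
  Economics: 134
  History: 214
  Math: 118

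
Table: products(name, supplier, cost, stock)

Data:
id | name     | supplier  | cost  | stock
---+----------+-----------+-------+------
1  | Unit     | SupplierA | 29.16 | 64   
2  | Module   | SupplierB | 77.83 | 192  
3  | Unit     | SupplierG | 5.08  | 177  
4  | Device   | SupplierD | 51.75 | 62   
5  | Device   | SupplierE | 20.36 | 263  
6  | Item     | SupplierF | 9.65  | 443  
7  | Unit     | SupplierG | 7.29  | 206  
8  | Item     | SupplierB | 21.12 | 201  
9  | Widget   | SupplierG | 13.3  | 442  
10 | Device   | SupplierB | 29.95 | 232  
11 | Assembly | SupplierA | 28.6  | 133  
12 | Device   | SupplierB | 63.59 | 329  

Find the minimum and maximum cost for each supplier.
SELECT supplier, MIN(cost), MAX(cost)
FROM products
GROUP BY supplier

Result:
  SupplierA: min=28.60, max=29.16
  SupplierB: min=21.12, max=77.83
  SupplierD: min=51.75, max=51.75
  SupplierE: min=20.36, max=20.36
  SupplierF: min=9.65, max=9.65
  SupplierG: min=5.08, max=13.30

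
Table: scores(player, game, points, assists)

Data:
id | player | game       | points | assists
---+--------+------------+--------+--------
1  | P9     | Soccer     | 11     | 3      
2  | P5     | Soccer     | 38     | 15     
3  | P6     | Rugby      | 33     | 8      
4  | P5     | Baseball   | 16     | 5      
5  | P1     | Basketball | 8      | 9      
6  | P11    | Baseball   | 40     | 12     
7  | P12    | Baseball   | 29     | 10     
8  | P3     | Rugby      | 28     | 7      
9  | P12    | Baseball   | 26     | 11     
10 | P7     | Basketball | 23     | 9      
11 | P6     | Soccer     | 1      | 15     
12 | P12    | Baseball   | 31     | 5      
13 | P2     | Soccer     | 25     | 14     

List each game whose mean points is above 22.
SELECT game, AVG(points)
FROM scores
GROUP BY game
HAVING AVG(points) > 22

Result:
  Baseball: avg=28.40
  Rugby: avg=30.50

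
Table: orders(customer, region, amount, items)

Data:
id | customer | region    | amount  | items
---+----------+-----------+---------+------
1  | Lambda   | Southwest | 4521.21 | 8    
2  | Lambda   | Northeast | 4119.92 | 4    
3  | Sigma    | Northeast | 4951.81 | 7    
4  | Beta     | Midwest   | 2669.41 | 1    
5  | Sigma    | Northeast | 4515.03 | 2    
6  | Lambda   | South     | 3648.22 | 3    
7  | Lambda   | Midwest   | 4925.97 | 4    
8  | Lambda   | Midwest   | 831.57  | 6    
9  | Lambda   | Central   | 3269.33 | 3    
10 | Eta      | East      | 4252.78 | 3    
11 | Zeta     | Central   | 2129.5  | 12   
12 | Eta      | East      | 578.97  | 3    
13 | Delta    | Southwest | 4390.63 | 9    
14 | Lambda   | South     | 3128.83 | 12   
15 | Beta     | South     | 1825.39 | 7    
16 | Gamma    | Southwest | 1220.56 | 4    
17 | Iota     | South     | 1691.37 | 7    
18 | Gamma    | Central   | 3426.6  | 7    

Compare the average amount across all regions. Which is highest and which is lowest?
SELECT region, AVG(amount)
FROM orders
GROUP BY region
ORDER BY AVG(amount)

All groups:
  East: 2415.88
  South: 2573.45
  Midwest: 2808.98
  Central: 2941.81
  Southwest: 3377.47
  Northeast: 4528.92

Highest: Northeast (4528.92)
Lowest: East (2415.88)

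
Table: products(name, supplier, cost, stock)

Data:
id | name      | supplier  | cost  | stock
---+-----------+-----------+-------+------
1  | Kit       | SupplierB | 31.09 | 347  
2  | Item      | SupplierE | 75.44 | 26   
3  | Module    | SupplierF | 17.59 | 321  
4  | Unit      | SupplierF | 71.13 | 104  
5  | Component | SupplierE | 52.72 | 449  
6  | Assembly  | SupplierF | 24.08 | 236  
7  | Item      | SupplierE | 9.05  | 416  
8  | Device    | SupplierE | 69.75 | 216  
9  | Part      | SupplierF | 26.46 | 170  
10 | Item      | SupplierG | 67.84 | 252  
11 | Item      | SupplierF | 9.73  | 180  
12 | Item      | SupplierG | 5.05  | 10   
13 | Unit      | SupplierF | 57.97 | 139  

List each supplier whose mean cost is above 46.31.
SELECT supplier, AVG(cost)
FROM products
GROUP BY supplier
HAVING AVG(cost) > 46.31

Result:
  SupplierE: avg=51.74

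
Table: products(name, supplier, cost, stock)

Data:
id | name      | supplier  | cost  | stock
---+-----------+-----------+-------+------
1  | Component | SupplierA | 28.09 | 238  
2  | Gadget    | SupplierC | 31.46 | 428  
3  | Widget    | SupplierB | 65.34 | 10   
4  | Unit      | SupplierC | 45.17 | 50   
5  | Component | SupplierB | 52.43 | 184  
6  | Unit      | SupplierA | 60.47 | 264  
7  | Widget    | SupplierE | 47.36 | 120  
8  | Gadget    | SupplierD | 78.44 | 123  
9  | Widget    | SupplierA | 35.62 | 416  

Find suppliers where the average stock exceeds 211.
SELECT supplier, AVG(stock)
FROM products
GROUP BY supplier
HAVING AVG(stock) > 211

Result:
  SupplierA: avg=306.00
  SupplierC: avg=239.00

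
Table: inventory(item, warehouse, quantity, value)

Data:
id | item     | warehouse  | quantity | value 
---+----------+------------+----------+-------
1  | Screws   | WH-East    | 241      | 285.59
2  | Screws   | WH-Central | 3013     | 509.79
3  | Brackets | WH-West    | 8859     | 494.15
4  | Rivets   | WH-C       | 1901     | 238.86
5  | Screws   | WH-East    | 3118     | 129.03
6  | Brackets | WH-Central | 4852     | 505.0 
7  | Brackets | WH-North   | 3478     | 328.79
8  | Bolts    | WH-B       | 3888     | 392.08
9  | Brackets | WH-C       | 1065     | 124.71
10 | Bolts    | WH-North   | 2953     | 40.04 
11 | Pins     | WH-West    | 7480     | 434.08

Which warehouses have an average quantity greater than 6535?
SELECT warehouse, AVG(quantity)
FROM inventory
GROUP BY warehouse
HAVING AVG(quantity) > 6535

Result:
  WH-West: avg=8169.50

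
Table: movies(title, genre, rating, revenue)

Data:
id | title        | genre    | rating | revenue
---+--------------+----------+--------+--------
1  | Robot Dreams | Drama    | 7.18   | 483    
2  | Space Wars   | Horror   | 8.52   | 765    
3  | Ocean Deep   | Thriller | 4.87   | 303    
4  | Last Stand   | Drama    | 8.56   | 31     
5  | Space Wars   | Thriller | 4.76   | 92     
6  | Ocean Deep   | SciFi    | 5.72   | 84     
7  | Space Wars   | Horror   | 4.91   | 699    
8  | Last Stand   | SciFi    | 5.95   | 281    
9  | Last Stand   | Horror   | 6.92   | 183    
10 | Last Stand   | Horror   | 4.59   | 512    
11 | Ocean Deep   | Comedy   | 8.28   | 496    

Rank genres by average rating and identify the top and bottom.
SELECT genre, AVG(rating)
FROM movies
GROUP BY genre
ORDER BY AVG(rating)

All groups:
  Thriller: 4.82
  SciFi: 5.84
  Horror: 6.24
  Drama: 7.87
  Comedy: 8.28

Highest: Comedy (8.28)
Lowest: Thriller (4.82)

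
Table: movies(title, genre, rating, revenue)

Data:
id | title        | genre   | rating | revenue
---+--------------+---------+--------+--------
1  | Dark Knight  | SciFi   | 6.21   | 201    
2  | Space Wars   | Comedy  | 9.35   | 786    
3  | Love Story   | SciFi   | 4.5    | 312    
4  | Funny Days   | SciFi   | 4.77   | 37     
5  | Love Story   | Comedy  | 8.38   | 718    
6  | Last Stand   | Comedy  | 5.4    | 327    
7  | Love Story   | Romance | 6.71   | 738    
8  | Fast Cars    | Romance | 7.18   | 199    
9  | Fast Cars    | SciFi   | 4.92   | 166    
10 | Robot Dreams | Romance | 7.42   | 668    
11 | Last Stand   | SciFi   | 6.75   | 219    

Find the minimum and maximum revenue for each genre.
SELECT genre, MIN(revenue), MAX(revenue)
FROM movies
GROUP BY genre

Result:
  Comedy: min=327, max=786
  Romance: min=199, max=738
  SciFi: min=37, max=312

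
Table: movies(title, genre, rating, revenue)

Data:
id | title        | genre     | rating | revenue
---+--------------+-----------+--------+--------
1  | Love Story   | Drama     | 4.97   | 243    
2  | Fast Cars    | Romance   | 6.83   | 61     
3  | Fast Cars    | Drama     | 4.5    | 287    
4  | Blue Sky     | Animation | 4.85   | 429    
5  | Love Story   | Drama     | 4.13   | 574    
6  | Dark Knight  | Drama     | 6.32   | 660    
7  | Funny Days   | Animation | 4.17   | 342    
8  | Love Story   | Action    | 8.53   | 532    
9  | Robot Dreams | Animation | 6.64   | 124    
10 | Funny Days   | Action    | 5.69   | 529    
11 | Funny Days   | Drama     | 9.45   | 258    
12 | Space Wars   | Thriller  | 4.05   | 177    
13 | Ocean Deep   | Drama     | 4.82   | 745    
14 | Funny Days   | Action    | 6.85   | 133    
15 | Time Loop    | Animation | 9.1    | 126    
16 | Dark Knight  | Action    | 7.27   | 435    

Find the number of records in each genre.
SELECT genre, COUNT(*) as count
FROM movies
GROUP BY genre

Result:
  Action: 4
  Animation: 4
  Drama: 6
  Romance: 1
  Thriller: 1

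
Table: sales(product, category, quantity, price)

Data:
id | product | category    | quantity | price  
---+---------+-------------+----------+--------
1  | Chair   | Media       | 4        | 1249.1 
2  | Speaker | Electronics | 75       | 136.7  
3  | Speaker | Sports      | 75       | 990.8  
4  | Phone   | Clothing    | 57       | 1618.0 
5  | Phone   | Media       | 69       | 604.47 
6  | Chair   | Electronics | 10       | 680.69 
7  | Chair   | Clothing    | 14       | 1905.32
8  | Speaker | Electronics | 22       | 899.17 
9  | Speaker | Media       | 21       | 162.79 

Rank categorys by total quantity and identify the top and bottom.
SELECT category, SUM(quantity)
FROM sales
GROUP BY category
ORDER BY SUM(quantity)

All groups:
  Clothing: 71
  Sports: 75
  Media: 94
  Electronics: 107

Highest: Electronics (107)
Lowest: Clothing (71)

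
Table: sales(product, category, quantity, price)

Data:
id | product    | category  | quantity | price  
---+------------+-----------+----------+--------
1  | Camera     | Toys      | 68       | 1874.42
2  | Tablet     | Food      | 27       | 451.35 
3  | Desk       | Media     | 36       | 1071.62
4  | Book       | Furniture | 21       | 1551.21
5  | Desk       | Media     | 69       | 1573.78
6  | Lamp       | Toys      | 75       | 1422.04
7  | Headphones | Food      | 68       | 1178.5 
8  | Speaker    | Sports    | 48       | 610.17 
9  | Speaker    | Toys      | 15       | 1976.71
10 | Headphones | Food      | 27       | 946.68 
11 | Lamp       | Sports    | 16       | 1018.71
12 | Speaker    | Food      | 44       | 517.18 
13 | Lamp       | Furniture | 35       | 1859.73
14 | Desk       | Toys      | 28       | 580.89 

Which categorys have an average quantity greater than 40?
SELECT category, AVG(quantity)
FROM sales
GROUP BY category
HAVING AVG(quantity) > 40

Result:
  Food: avg=41.50
  Media: avg=52.50
  Toys: avg=46.50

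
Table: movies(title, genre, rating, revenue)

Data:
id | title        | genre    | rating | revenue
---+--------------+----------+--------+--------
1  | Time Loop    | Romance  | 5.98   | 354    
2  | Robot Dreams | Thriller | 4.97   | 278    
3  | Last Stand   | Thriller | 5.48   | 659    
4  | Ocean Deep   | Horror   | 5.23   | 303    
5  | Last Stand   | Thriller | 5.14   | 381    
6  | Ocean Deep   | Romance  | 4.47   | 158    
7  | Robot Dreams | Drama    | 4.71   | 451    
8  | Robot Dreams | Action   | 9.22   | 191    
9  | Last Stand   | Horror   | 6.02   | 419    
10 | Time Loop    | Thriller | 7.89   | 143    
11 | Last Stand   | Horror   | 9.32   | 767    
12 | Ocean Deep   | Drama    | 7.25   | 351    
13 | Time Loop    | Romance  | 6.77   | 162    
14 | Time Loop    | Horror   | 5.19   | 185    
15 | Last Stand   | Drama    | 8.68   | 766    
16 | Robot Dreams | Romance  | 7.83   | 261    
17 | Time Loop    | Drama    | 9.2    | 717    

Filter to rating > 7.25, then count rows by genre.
SELECT genre, COUNT(*)
FROM movies
WHERE rating > 7.25
GROUP BY genre

Note: WHERE filters rows before grouping.

Result:
  Action: 1
  Drama: 2
  Horror: 1
  Romance: 1
  Thriller: 1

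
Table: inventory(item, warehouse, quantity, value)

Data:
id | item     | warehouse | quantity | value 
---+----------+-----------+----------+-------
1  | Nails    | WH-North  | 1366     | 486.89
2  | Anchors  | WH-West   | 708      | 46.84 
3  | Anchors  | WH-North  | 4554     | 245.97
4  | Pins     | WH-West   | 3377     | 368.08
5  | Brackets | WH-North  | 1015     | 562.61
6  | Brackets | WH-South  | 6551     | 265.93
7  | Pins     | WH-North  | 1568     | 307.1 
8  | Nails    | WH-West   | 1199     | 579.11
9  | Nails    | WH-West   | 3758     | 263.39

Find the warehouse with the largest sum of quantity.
SELECT warehouse, SUM(quantity) as val
FROM inventory
GROUP BY warehouse
ORDER BY val DESC
LIMIT 1

Result: WH-West with sum(quantity) = 9042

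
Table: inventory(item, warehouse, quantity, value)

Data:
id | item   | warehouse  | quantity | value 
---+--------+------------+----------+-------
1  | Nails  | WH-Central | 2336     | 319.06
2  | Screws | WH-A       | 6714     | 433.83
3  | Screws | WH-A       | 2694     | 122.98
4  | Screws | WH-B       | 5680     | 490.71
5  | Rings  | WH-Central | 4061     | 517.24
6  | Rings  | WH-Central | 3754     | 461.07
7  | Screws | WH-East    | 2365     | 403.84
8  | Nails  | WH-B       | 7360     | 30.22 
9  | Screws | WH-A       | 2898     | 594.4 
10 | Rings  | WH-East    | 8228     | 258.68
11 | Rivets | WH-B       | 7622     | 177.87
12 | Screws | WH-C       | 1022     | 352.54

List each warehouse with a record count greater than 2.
SELECT warehouse, COUNT(*) as cnt
FROM inventory
GROUP BY warehouse
HAVING COUNT(*) > 2

Result:
  WH-A: 3
  WH-B: 3
  WH-Central: 3

Note: HAVING filters groups after aggregation, WHERE filters rows before.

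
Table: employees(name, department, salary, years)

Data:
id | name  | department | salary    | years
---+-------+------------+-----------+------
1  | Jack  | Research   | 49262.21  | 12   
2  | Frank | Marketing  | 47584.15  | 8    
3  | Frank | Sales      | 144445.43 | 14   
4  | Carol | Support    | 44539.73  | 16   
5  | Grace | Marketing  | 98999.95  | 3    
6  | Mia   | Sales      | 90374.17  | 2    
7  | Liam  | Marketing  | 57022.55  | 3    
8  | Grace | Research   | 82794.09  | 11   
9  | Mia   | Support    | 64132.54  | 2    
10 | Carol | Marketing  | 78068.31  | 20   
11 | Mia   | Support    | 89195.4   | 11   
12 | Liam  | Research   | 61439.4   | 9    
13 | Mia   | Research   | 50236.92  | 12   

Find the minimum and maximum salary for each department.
SELECT department, MIN(salary), MAX(salary)
FROM employees
GROUP BY department

Result:
  Marketing: min=47584.15, max=98999.95
  Research: min=49262.21, max=82794.09
  Sales: min=90374.17, max=144445.43
  Support: min=44539.73, max=89195.40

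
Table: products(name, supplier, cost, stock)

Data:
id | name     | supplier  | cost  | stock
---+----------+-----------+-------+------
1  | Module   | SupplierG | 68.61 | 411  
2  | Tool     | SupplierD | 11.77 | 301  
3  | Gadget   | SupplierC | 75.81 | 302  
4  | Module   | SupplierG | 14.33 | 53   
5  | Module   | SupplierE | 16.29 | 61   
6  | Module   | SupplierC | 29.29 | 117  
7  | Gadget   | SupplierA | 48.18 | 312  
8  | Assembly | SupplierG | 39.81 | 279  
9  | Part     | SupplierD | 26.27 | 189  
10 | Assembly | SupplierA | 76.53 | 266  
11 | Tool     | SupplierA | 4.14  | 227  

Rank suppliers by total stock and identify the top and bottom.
SELECT supplier, SUM(stock)
FROM products
GROUP BY supplier
ORDER BY SUM(stock)

All groups:
  SupplierE: 61
  SupplierC: 419
  SupplierD: 490
  SupplierG: 743
  SupplierA: 805

Highest: SupplierA (805)
Lowest: SupplierE (61)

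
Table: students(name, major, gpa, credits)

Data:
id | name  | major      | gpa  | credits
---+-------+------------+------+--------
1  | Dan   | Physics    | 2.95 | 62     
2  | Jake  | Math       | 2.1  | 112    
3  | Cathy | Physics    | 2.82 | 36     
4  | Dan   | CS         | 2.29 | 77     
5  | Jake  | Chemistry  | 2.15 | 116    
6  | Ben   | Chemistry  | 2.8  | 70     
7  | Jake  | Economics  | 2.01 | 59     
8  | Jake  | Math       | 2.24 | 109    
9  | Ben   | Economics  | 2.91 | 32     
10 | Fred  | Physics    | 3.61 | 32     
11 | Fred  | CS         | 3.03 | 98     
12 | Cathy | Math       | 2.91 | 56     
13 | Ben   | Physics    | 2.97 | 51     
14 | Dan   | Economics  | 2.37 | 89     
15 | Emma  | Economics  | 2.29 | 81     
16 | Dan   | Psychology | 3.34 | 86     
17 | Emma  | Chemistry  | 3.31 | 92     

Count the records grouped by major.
SELECT major, COUNT(*) as count
FROM students
GROUP BY major

Result:
  CS: 2
  Chemistry: 3
  Economics: 4
  Math: 3
  Physics: 4
  Psychology: 1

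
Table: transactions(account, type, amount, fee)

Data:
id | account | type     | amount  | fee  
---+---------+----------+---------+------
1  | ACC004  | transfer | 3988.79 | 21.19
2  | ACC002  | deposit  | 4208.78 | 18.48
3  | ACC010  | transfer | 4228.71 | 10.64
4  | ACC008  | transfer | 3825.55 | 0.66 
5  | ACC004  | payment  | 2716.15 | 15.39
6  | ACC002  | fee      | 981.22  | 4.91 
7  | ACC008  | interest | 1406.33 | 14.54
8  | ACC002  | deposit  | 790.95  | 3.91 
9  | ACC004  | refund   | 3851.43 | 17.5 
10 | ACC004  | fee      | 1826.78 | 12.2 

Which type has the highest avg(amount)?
SELECT type, AVG(amount) as val
FROM transactions
GROUP BY type
ORDER BY val DESC
LIMIT 1

Result: transfer with avg(amount) = 4014.35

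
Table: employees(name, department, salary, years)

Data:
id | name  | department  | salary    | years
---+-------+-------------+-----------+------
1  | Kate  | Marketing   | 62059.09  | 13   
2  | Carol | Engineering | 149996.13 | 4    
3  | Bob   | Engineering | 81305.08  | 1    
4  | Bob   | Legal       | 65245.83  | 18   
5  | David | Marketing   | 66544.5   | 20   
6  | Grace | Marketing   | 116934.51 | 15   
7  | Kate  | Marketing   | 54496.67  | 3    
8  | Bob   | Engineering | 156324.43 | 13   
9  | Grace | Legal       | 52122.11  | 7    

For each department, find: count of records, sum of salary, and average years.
SELECT department,
       COUNT(*) as cnt,
       SUM(salary) as total_salary,
       AVG(years) as avg_years
FROM employees
GROUP BY department

Result:
  Engineering: 3 records, 387625.64 total salary, 6.00 avg years
  Legal: 2 records, 117367.94 total salary, 12.50 avg years
  Marketing: 4 records, 300034.77 total salary, 12.75 avg years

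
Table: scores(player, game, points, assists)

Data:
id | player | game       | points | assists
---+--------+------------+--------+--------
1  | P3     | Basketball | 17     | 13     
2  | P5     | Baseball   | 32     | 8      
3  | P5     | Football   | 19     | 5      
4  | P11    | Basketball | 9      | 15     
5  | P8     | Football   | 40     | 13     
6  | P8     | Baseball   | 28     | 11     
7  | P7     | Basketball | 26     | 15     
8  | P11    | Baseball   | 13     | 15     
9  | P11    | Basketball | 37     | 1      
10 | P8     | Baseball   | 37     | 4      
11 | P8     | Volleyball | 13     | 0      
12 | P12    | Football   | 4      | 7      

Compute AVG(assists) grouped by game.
SELECT game, AVG(assists) as result
FROM scores
GROUP BY game

Result:
  Baseball: 9.50
  Basketball: 11.00
  Football: 8.33
  Volleyball: 0.00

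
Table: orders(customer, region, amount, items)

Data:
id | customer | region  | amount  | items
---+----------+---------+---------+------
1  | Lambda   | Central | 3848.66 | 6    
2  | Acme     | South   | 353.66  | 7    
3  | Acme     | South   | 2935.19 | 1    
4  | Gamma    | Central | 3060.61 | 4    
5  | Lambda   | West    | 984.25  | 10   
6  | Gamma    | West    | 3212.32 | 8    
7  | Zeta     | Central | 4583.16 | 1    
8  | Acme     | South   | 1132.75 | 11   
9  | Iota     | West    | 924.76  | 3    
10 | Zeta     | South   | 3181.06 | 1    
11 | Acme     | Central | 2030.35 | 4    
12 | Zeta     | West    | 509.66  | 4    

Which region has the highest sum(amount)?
SELECT region, SUM(amount) as val
FROM orders
GROUP BY region
ORDER BY val DESC
LIMIT 1

Result: Central with sum(amount) = 13522.78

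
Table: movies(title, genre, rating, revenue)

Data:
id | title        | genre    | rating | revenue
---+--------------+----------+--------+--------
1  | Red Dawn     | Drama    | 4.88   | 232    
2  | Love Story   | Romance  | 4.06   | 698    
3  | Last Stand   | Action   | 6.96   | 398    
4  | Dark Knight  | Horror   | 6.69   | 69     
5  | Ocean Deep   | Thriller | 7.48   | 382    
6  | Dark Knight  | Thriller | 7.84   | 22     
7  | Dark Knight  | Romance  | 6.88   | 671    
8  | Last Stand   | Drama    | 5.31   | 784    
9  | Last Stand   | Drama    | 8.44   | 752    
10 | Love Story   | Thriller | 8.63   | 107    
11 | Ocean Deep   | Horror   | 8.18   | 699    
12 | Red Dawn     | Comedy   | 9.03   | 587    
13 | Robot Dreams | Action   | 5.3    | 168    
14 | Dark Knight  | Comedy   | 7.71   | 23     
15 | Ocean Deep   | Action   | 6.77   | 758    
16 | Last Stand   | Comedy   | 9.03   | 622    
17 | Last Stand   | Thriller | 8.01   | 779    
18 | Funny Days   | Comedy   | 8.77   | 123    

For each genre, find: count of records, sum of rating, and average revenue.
SELECT genre,
       COUNT(*) as cnt,
       SUM(rating) as total_rating,
       AVG(revenue) as avg_revenue
FROM movies
GROUP BY genre

Result:
  Action: 3 records, 19.03 total rating, 441.33 avg revenue
  Comedy: 4 records, 34.54 total rating, 338.75 avg revenue
  Drama: 3 records, 18.63 total rating, 589.33 avg revenue
  Horror: 2 records, 14.87 total rating, 384.00 avg revenue
  Romance: 2 records, 10.94 total rating, 684.50 avg revenue
  Thriller: 4 records, 31.96 total rating, 322.50 avg revenue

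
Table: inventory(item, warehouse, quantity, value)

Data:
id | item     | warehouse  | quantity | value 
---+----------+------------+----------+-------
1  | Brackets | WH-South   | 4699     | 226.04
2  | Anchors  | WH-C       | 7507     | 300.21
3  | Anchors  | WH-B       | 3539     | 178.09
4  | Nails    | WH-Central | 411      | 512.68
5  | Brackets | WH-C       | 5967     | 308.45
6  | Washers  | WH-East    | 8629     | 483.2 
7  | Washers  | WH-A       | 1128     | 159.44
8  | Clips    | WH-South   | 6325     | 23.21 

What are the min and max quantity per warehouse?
SELECT warehouse, MIN(quantity), MAX(quantity)
FROM inventory
GROUP BY warehouse

Result:
  WH-A: min=1128, max=1128
  WH-B: min=3539, max=3539
  WH-C: min=5967, max=7507
  WH-Central: min=411, max=411
  WH-East: min=8629, max=8629
  WH-South: min=4699, max=6325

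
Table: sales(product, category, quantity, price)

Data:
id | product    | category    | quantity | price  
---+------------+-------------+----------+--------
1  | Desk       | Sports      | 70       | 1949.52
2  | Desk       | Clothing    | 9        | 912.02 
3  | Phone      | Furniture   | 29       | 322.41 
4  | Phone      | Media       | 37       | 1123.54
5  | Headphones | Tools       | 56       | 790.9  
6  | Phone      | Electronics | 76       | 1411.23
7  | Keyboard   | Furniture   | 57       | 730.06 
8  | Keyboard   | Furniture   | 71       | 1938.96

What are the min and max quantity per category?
SELECT category, MIN(quantity), MAX(quantity)
FROM sales
GROUP BY category

Result:
  Clothing: min=9, max=9
  Electronics: min=76, max=76
  Furniture: min=29, max=71
  Media: min=37, max=37
  Sports: min=70, max=70
  Tools: min=56, max=56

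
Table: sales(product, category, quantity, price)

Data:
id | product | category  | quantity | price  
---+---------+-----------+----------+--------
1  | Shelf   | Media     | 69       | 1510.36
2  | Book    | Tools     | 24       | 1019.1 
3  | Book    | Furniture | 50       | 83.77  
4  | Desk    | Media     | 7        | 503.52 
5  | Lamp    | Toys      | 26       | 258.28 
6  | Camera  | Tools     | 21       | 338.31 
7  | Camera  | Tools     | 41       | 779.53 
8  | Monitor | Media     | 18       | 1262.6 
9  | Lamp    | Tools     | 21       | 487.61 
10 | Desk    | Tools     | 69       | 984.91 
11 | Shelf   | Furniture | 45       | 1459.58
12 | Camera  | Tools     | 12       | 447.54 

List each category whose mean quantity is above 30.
SELECT category, AVG(quantity)
FROM sales
GROUP BY category
HAVING AVG(quantity) > 30

Result:
  Furniture: avg=47.50
  Media: avg=31.33
  Tools: avg=31.33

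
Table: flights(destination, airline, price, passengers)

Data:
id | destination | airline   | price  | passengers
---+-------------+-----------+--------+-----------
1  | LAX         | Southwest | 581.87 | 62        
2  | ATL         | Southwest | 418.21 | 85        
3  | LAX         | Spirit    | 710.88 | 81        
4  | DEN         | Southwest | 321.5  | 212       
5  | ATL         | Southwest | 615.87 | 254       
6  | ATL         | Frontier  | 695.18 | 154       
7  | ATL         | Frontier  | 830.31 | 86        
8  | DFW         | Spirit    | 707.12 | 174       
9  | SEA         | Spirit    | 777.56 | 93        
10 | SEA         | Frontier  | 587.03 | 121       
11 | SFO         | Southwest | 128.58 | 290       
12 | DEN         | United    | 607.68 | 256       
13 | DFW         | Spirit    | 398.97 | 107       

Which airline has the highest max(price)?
SELECT airline, MAX(price) as val
FROM flights
GROUP BY airline
ORDER BY val DESC
LIMIT 1

Result: Frontier with max(price) = 830.31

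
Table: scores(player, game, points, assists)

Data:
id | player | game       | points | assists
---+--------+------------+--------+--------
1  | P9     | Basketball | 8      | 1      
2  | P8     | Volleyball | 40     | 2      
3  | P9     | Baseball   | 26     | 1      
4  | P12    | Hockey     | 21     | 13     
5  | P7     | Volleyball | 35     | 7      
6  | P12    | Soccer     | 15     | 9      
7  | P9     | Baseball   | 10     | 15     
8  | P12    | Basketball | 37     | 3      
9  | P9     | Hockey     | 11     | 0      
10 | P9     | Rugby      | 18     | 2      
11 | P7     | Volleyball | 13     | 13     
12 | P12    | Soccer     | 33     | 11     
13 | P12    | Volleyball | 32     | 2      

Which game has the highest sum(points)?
SELECT game, SUM(points) as val
FROM scores
GROUP BY game
ORDER BY val DESC
LIMIT 1

Result: Volleyball with sum(points) = 120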